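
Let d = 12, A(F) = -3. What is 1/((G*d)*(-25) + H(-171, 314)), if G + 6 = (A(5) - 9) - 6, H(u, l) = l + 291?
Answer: 1/7805 ≈ 0.00012812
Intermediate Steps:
H(u, l) = 291 + l
G = -24 (G = -6 + ((-3 - 9) - 6) = -6 + (-12 - 6) = -6 - 18 = -24)
1/((G*d)*(-25) + H(-171, 314)) = 1/(-24*12*(-25) + (291 + 314)) = 1/(-288*(-25) + 605) = 1/(7200 + 605) = 1/7805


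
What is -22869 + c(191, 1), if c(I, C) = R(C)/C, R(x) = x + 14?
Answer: -22854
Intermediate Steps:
R(x) = 14 + x
c(I, C) = (14 + C)/C
-22869 + c(191, 1) = -22869 + (14 + 1)/1 = -22869 + 1*15 = -22869 + 15 = -22854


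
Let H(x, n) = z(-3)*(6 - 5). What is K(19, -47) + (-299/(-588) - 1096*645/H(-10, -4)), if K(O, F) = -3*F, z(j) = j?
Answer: 138639527/588 ≈ 2.3578e+5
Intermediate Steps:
H(x, n) = -3 (H(x, n) = -3*(6 - 5) = -3*1 = -3)
K(19, -47) + (-299/(-588) - 1096*645/H(-10, -4)) = -3*(-47) + (-299/(-588) - 1096/((-3/645))) = 141 + (-299*(-1/588) - 1096/((-3*1/645))) = 141 + (299/588 - 1096/(-1/215)) = 141 + (299/588 - 1096*(-215)) = 141 + (299/588 + 235640) = 141 + 138556619/588 = 138639527/588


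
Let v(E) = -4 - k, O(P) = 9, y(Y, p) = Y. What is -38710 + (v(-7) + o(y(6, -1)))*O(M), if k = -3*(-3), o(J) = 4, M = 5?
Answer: -38791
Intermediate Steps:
k = 9
v(E) = -13 (v(E) = -4 - 1*9 = -4 - 9 = -13)
-38710 + (v(-7) + o(y(6, -1)))*O(M) = -38710 + (-13 + 4)*9 = -38710 - 9*9 = -38710 - 81 = -38791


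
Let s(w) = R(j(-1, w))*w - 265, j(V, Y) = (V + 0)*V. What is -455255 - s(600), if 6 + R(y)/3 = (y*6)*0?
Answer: -444190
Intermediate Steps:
j(V, Y) = V**2 (j(V, Y) = V*V = V**2)
R(y) = -18 (R(y) = -18 + 3*((y*6)*0) = -18 + 3*((6*y)*0) = -18 + 3*0 = -18 + 0 = -18)
s(w) = -265 - 18*w (s(w) = -18*w - 265 = -265 - 18*w)
-455255 - s(600) = -455255 - (-265 - 18*600) = -455255 - (-265 - 10800) = -455255 - 1*(-11065) = -455255 + 11065 = -444190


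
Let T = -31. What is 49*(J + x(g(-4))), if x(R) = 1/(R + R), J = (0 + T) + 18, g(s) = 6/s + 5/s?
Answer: -7105/11 ≈ -645.91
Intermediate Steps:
g(s) = 11/s
J = -13 (J = (0 - 31) + 18 = -31 + 18 = -13)
x(R) = 1/(2*R)
49*(J + x(g(-4))) = 49*(-13 + 1/(2*((11/(-4))))) = 49*(-13 + 1/(2*((11*(-¼))))) = 49*(-13 + 1/(2*(-11/4))) = 49*(-13 + (½)*(-4/11)) = 49*(-13 - 2/11) = 49*(-145/11) = -7105/11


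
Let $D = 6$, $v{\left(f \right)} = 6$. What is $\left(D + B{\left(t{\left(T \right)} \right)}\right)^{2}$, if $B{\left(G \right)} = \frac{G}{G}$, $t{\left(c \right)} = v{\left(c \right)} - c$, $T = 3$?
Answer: $49$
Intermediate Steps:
$t{\left(c \right)} = 6 - c$
$B{\left(G \right)} = 1$
$\left(D + B{\left(t{\left(T \right)} \right)}\right)^{2} = \left(6 + 1\right)^{2} = 7^{2} = 49$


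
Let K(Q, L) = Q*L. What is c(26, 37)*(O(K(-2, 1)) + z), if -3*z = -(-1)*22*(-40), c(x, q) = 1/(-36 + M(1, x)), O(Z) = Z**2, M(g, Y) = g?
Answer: -892/105 ≈ -8.4952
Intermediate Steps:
K(Q, L) = L*Q
c(x, q) = -1/35 (c(x, q) = 1/(-36 + 1) = 1/(-35) = -1/35)
z = 880/3 (z = -(-1)*(-22*(-40))/3 = -(-1)*(-1*(-880))/3 = -(-1)*880/3 = -1/3*(-880) = 880/3 ≈ 293.33)
c(26, 37)*(O(K(-2, 1)) + z) = -((1*(-2))**2 + 880/3)/35 = -((-2)**2 + 880/3)/35 = -(4 + 880/3)/35 = -1/35*892/3 = -892/105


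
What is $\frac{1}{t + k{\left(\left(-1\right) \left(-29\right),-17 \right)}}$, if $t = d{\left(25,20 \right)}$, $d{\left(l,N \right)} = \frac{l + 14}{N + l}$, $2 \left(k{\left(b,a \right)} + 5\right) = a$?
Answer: $- \frac{30}{379} \approx -0.079156$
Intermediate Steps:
$k{\left(b,a \right)} = -5 + \frac{a}{2}$
$d{\left(l,N \right)} = \frac{14 + l}{N + l}$
$t = \frac{13}{15}$ ($t = \frac{14 + 25}{20 + 25} = \frac{1}{45} \cdot 39 = \frac{13}{15} \approx 0.86667$)
$\frac{1}{t + k{\left(\left(-1\right) \left(-29\right),-17 \right)}} = \frac{1}{\frac{13}{15} + \left(-5 + \frac{1}{2} \left(-17\right)\right)} = \frac{1}{\frac{13}{15} - \frac{27}{2}} = \frac{1}{- \frac{379}{30}} = - \frac{30}{379}$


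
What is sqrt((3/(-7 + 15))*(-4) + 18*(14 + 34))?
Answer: 5*sqrt(138)/2 ≈ 29.368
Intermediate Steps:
sqrt((3/(-7 + 15))*(-4) + 18*(14 + 34)) = sqrt((3/8)*(-4) + 18*48) = sqrt(((1/8)*3)*(-4) + 864) = sqrt((3/8)*(-4) + 864) = sqrt(-3/2 + 864) = sqrt(1725/2) = 5*sqrt(138)/2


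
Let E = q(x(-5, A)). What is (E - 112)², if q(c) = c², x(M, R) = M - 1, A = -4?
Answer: 5776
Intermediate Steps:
x(M, R) = -1 + M
E = 36 (E = (-1 - 5)² = (-6)² = 36)
(E - 112)² = (36 - 112)² = (-76)² = 5776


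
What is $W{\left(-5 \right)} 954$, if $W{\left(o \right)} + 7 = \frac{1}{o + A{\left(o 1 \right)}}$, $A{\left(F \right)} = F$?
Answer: $- \frac{33867}{5} \approx -6773.4$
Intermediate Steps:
$W{\left(o \right)} = -7 + \frac{1}{2 o}$ ($W{\left(o \right)} = -7 + \frac{1}{o + o 1} = -7 + \frac{1}{o + o} = -7 + \frac{1}{2 o}$)
$W{\left(-5 \right)} 954 = \left(-7 + \frac{1}{2 \left(-5\right)}\right) 954 = \left(-7 + \frac{1}{2} \left(- \frac{1}{5}\right)\right) 954 = \left(-7 - \frac{1}{10}\right) 954 = \left(- \frac{71}{10}\right) 954 = - \frac{33867}{5}$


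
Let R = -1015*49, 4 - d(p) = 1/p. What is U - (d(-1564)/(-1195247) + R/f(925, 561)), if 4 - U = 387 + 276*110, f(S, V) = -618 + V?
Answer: -3368758852161839/106553879556 ≈ -31616.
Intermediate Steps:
d(p) = 4 - 1/p
R = -49735
U = -30743 (U = 4 - (387 + 276*110) = 4 - (387 + 30360) = 4 - 1*30747 = 4 - 30747 = -30743)
U - (d(-1564)/(-1195247) + R/f(925, 561)) = -30743 - ((4 - 1/(-1564))/(-1195247) - 49735/(-618 + 561)) = -30743 - ((4 - 1*(-1/1564))*(-1/1195247) - 49735/(-57)) = -30743 - ((4 + 1/1564)*(-1/1195247) - 49735*(-1/57)) = -30743 - ((6257/1564)*(-1/1195247) + 49735/57) = -30743 - (-6257/1869366308 + 49735/57) = -30743 - 1*92972932971731/106553879556 = -30743 - 92972932971731/106553879556 = -3368758852161839/106553879556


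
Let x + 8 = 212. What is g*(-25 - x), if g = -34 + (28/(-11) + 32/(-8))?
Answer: 102134/11 ≈ 9284.9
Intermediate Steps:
x = 204 (x = -8 + 212 = 204)
g = -446/11 (g = -34 + (28*(-1/11) + 32*(-⅛)) = -34 + (-28/11 - 4) = -34 - 72/11 = -446/11 ≈ -40.545)
g*(-25 - x) = -446*(-25 - 1*204)/11 = -446*(-25 - 204)/11 = -446/11*(-229) = 102134/11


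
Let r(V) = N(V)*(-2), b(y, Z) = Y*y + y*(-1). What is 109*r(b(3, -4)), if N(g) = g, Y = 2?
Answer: -654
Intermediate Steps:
b(y, Z) = y (b(y, Z) = 2*y + y*(-1) = 2*y - y = y)
r(V) = -2*V (r(V) = V*(-2) = -2*V)
109*r(b(3, -4)) = 109*(-2*3) = 109*(-6) = -654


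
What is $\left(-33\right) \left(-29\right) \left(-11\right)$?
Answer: $-10527$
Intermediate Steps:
$\left(-33\right) \left(-29\right) \left(-11\right) = 957 \left(-11\right) = -10527$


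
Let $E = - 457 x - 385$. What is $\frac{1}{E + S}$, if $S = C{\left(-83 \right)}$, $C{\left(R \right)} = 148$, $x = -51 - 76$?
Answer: $\frac{1}{57802} \approx 1.73 \cdot 10^{-5}$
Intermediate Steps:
$x = -127$
$E = 57654$ ($E = \left(-457\right) \left(-127\right) - 385 = 58039 - 385 = 57654$)
$S = 148$
$\frac{1}{E + S} = \frac{1}{57654 + 148} = \frac{1}{57802}$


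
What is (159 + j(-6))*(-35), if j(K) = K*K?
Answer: -6825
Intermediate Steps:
j(K) = K**2
(159 + j(-6))*(-35) = (159 + (-6)**2)*(-35) = (159 + 36)*(-35) = 195*(-35) = -6825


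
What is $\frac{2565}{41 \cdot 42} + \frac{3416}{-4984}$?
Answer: $\frac{41081}{51086} \approx 0.80415$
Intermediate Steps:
$\frac{2565}{41 \cdot 42} + \frac{3416}{-4984} = \frac{2565}{1722} + 3416 \left(- \frac{1}{4984}\right) = 2565 \cdot \frac{1}{1722} - \frac{61}{89} = \frac{855}{574} - \frac{61}{89} = \frac{41081}{51086}$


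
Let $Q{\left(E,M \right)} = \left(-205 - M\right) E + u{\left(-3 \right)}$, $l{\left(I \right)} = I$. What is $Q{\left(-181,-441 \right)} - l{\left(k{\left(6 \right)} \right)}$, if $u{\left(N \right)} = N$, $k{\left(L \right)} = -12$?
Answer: $-42707$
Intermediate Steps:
$Q{\left(E,M \right)} = -3 + E \left(-205 - M\right)$ ($Q{\left(E,M \right)} = \left(-205 - M\right) E - 3 = E \left(-205 - M\right) - 3 = -3 + E \left(-205 - M\right)$)
$Q{\left(-181,-441 \right)} - l{\left(k{\left(6 \right)} \right)} = \left(-3 - -37105 - \left(-181\right) \left(-441\right)\right) - -12 = \left(-3 + 37105 - 79821\right) + 12 = -42719 + 12 = -42707$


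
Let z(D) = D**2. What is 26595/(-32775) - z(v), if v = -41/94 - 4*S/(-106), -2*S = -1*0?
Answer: -19339213/19306660 ≈ -1.0017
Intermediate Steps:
S = 0 (S = -(-1)*0/2 = -1/2*0 = 0)
v = -41/94 (v = -41/94 - 4*0/(-106) = -41*1/94 + 0*(-1/106) = -41/94 + 0 = -41/94 ≈ -0.43617)
26595/(-32775) - z(v) = 26595/(-32775) - (-41/94)**2 = 26595*(-1/32775) - 1*1681/8836 = -1773/2185 - 1681/8836 = -19339213/19306660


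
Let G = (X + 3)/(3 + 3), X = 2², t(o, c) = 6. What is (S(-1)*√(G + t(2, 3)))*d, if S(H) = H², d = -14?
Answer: -7*√258/3 ≈ -37.479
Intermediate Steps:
X = 4
G = 7/6 (G = (4 + 3)/(3 + 3) = 7/6 ≈ 1.1667)
(S(-1)*√(G + t(2, 3)))*d = ((-1)²*√(7/6 + 6))*(-14) = (1*√(43/6))*(-14) = (1*(√258/6))*(-14) = (√258/6)*(-14) = -7*√258/3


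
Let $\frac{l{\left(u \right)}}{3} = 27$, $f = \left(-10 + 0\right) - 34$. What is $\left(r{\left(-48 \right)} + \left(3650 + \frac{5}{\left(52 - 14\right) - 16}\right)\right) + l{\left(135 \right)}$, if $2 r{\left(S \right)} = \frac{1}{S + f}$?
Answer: $\frac{7551993}{2024} \approx 3731.2$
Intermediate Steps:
$f = -44$ ($f = -10 - 34 = -44$)
$l{\left(u \right)} = 81$ ($l{\left(u \right)} = 3 \cdot 27 = 81$)
$r{\left(S \right)} = \frac{1}{2 \left(-44 + S\right)}$ ($r{\left(S \right)} = \frac{1}{2 \left(S - 44\right)} = \frac{1}{2 \left(-44 + S\right)}$)
$\left(r{\left(-48 \right)} + \left(3650 + \frac{5}{\left(52 - 14\right) - 16}\right)\right) + l{\left(135 \right)} = \left(\frac{1}{2 \left(-44 - 48\right)} + \left(3650 + \frac{5}{\left(52 - 14\right) - 16}\right)\right) + 81 = \left(\frac{1}{2 \left(-92\right)} + \left(3650 + \frac{5}{\left(52 - 14\right) - 16}\right)\right) + 81 = \left(\frac{1}{2} \left(- \frac{1}{92}\right) + \left(3650 + \frac{5}{38 - 16}\right)\right) + 81 = \left(- \frac{1}{184} + \left(3650 + \frac{5}{22}\right)\right) + 81 = \left(- \frac{1}{184} + \frac{80305}{22}\right) + 81 = \frac{7388049}{2024} + 81 = \frac{7551993}{2024}$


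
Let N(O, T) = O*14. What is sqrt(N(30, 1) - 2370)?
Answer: 5*I*sqrt(78) ≈ 44.159*I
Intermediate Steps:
N(O, T) = 14*O
sqrt(N(30, 1) - 2370) = sqrt(14*30 - 2370) = sqrt(420 - 2370) = sqrt(-1950) = 5*I*sqrt(78)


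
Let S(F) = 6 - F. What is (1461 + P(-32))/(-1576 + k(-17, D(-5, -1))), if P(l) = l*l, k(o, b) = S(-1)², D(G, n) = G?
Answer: -2485/1527 ≈ -1.6274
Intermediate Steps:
k(o, b) = 49 (k(o, b) = (6 - 1*(-1))² = (6 + 1)² = 7² = 49)
P(l) = l²
(1461 + P(-32))/(-1576 + k(-17, D(-5, -1))) = (1461 + (-32)²)/(-1576 + 49) = (1461 + 1024)/(-1527) = 2485*(-1/1527) = -2485/1527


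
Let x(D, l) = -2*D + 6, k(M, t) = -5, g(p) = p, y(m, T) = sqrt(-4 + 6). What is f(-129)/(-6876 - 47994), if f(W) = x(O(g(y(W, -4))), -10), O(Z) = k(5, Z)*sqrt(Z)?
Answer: -1/9145 - 2**(1/4)/5487 ≈ -0.00032608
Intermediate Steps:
y(m, T) = sqrt(2)
O(Z) = -5*sqrt(Z)
x(D, l) = 6 - 2*D
f(W) = 6 + 10*2**(1/4) (f(W) = 6 - (-10)*sqrt(sqrt(2)) = 6 - (-10)*2**(1/4) = 6 + 10*2**(1/4))
f(-129)/(-6876 - 47994) = (6 + 10*2**(1/4))/(-6876 - 47994) = (6 + 10*2**(1/4))/(-54870) = (6 + 10*2**(1/4))*(-1/54870) = -1/9145 - 2**(1/4)/5487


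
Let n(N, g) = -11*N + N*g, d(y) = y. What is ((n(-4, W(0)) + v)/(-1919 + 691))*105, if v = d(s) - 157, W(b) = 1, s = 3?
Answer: 5985/614 ≈ 9.7476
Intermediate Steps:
v = -154 (v = 3 - 157 = -154)
((n(-4, W(0)) + v)/(-1919 + 691))*105 = ((-4*(-11 + 1) - 154)/(-1919 + 691))*105 = ((-4*(-10) - 154)/(-1228))*105 = ((40 - 154)*(-1/1228))*105 = -114*(-1/1228)*105 = (57/614)*105 = 5985/614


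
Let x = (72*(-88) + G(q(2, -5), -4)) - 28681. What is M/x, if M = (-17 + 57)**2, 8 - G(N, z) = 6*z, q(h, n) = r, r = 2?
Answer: -320/6997 ≈ -0.045734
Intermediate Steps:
q(h, n) = 2
G(N, z) = 8 - 6*z
M = 1600 (M = 40**2 = 1600)
x = -34985 (x = (72*(-88) + (8 - 6*(-4))) - 28681 = (-6336 + (8 + 24)) - 28681 = (-6336 + 32) - 28681 = -6304 - 28681 = -34985)
M/x = 1600/(-34985) = 1600*(-1/34985) = -320/6997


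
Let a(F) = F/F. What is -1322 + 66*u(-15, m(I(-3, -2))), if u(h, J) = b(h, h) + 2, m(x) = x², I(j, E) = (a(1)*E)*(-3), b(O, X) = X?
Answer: -2180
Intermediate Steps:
a(F) = 1
I(j, E) = -3*E (I(j, E) = (1*E)*(-3) = E*(-3) = -3*E)
u(h, J) = 2 + h (u(h, J) = h + 2 = 2 + h)
-1322 + 66*u(-15, m(I(-3, -2))) = -1322 + 66*(2 - 15) = -1322 + 66*(-13) = -1322 - 858 = -2180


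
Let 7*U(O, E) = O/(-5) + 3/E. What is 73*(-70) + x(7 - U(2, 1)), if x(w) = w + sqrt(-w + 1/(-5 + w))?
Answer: -178618/35 + 13*I*sqrt(141645)/1995 ≈ -5103.4 + 2.4525*I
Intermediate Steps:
U(O, E) = -O/35 + 3/(7*E) (U(O, E) = (O/(-5) + 3/E)/7 = (O*(-1/5) + 3/E)/7 = (-O/5 + 3/E)/7 = (3/E - O/5)/7 = -O/35 + 3/(7*E))
x(w) = w + sqrt(1/(-5 + w) - w)
73*(-70) + x(7 - U(2, 1)) = 73*(-70) + ((7 - (15 - 1*1*2)/(35*1)) + sqrt((1 - (7 - (15 - 1*1*2)/(35*1))*(-5 + (7 - (15 - 1*1*2)/(35*1))))/(-5 + (7 - (15 - 1*1*2)/(35*1))))) = -5110 + ((7 - (15 - 2)/35) + sqrt((1 - (7 - (15 - 2)/35)*(-5 + (7 - (15 - 2)/35)))/(-5 + (7 - (15 - 2)/35)))) = -5110 + ((7 - 13/35) + sqrt((1 - (7 - 13/35)*(-5 + (7 - 13/35)))/(-5 + (7 - 13/35)))) = -5110 + (232/35 + sqrt((1 - 1*232/35*(-5 + 232/35))/(-5 + 232/35))) = -5110 + (232/35 + sqrt((1 - 1*232/35*57/35)/(57/35))) = -5110 + (232/35 + sqrt(35*(1 - 13224/1225)/57)) = -5110 + (232/35 + sqrt((35/57)*(-11999/1225))) = -5110 + (232/35 + sqrt(-11999/1995)) = -5110 + (232/35 + 13*I*sqrt(141645)/1995) = -178618/35 + 13*I*sqrt(141645)/1995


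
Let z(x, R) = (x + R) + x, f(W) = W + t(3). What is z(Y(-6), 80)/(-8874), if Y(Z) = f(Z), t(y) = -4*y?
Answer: -22/4437 ≈ -0.0049583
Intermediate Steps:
f(W) = -12 + W (f(W) = W - 4*3 = W - 12 = -12 + W)
Y(Z) = -12 + Z
z(x, R) = R + 2*x (z(x, R) = (R + x) + x = R + 2*x)
z(Y(-6), 80)/(-8874) = (80 + 2*(-12 - 6))/(-8874) = (80 + 2*(-18))*(-1/8874) = (80 - 36)*(-1/8874) = 44*(-1/8874) = -22/4437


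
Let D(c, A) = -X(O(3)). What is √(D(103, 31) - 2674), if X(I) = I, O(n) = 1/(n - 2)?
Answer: 5*I*√107 ≈ 51.72*I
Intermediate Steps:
O(n) = 1/(-2 + n)
D(c, A) = -1 (D(c, A) = -1/(-2 + 3) = -1/1 = -1*1 = -1)
√(D(103, 31) - 2674) = √(-1 - 2674) = √(-2675) = 5*I*√107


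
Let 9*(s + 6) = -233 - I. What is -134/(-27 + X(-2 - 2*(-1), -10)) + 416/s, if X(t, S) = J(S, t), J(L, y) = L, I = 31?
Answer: -15986/1961 ≈ -8.1520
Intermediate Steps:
s = -106/3 (s = -6 + (-233 - 1*31)/9 = -6 + (-233 - 31)/9 = -6 + (⅑)*(-264) = -6 - 88/3 = -106/3 ≈ -35.333)
X(t, S) = S
-134/(-27 + X(-2 - 2*(-1), -10)) + 416/s = -134/(-27 - 10) + 416/(-106/3) = -134/(-37) + 416*(-3/106) = -134*(-1/37) - 624/53 = 134/37 - 624/53 = -15986/1961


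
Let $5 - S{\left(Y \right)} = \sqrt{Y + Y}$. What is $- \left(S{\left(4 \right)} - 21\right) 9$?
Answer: $144 + 18 \sqrt{2} \approx 169.46$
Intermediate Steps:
$S{\left(Y \right)} = 5 - \sqrt{2} \sqrt{Y}$ ($S{\left(Y \right)} = 5 - \sqrt{Y + Y} = 5 - \sqrt{2 Y} = 5 - \sqrt{2} \sqrt{Y}$)
$- \left(S{\left(4 \right)} - 21\right) 9 = - \left(\left(5 - \sqrt{2} \sqrt{4}\right) - 21\right) 9 = - \left(\left(5 - \sqrt{2} \cdot 2\right) - 21\right) 9 = - \left(\left(5 - 2 \sqrt{2}\right) - 21\right) 9 = - \left(-16 - 2 \sqrt{2}\right) 9 = - (-144 - 18 \sqrt{2}) = 144 + 18 \sqrt{2}$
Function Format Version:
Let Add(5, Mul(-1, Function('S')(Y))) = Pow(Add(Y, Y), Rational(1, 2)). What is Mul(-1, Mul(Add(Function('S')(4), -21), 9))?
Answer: Add(144, Mul(18, Pow(2, Rational(1, 2)))) ≈ 169.46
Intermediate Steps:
Function('S')(Y) = Add(5, Mul(-1, Pow(2, Rational(1, 2)), Pow(Y, Rational(1, 2)))) (Function('S')(Y) = Add(5, Mul(-1, Pow(Add(Y, Y), Rational(1, 2)))) = Add(5, Mul(-1, Pow(Mul(2, Y), Rational(1, 2)))) = Add(5, Mul(-1, Mul(Pow(2, Rational(1, 2)), Pow(Y, Rational(1, 2))))) = Add(5, Mul(-1, Pow(2, Rational(1, 2)), Pow(Y, Rational(1, 2)))))
Mul(-1, Mul(Add(Function('S')(4), -21), 9)) = Mul(-1, Mul(Add(Add(5, Mul(-1, Pow(2, Rational(1, 2)), Pow(4, Rational(1, 2)))), -21), 9)) = Mul(-1, Mul(Add(Add(5, Mul(-1, Pow(2, Rational(1, 2)), 2)), -21), 9)) = Mul(-1, Mul(Add(Add(5, Mul(-2, Pow(2, Rational(1, 2)))), -21), 9)) = Mul(-1, Mul(Add(-16, Mul(-2, Pow(2, Rational(1, 2)))), 9)) = Mul(-1, Add(-144, Mul(-18, Pow(2, Rational(1, 2))))) = Add(144, Mul(18, Pow(2, Rational(1, 2))))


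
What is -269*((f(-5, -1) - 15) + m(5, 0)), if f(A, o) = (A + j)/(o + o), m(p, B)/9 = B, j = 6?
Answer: 8339/2 ≈ 4169.5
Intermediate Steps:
m(p, B) = 9*B
f(A, o) = (6 + A)/(2*o) (f(A, o) = (A + 6)/(o + o) = (6 + A)/((2*o)) = (6 + A)*(1/(2*o)) = (6 + A)/(2*o))
-269*((f(-5, -1) - 15) + m(5, 0)) = -269*(((1/2)*(6 - 5)/(-1) - 15) + 9*0) = -269*(((1/2)*(-1)*1 - 15) + 0) = -269*((-1/2 - 15) + 0) = -269*(-31/2 + 0) = -269*(-31/2) = 8339/2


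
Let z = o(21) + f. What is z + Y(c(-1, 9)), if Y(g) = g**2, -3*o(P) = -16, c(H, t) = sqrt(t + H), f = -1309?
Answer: -3887/3 ≈ -1295.7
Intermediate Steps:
c(H, t) = sqrt(H + t)
o(P) = 16/3 (o(P) = -1/3*(-16) = 16/3)
z = -3911/3 (z = 16/3 - 1309 = -3911/3 ≈ -1303.7)
z + Y(c(-1, 9)) = -3911/3 + (sqrt(-1 + 9))**2 = -3911/3 + (sqrt(8))**2 = -3911/3 + (2*sqrt(2))**2 = -3911/3 + 8 = -3887/3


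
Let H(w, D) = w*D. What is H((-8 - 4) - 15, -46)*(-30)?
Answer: -37260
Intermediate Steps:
H(w, D) = D*w
H((-8 - 4) - 15, -46)*(-30) = -46*((-8 - 4) - 15)*(-30) = -46*(-12 - 15)*(-30) = -46*(-27)*(-30) = 1242*(-30) = -37260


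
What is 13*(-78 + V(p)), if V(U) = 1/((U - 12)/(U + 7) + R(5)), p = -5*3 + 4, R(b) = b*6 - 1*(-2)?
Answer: -153062/151 ≈ -1013.7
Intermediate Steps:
R(b) = 2 + 6*b (R(b) = 6*b + 2 = 2 + 6*b)
p = -11 (p = -15 + 4 = -11)
V(U) = 1/(32 + (-12 + U)/(7 + U)) (V(U) = 1/((U - 12)/(U + 7) + (2 + 6*5)) = 1/((-12 + U)/(7 + U) + (2 + 30)) = 1/((-12 + U)/(7 + U) + 32) = 1/(32 + (-12 + U)/(7 + U)))
13*(-78 + V(p)) = 13*(-78 + (7 - 11)/(212 + 33*(-11))) = 13*(-78 - 4/(212 - 363)) = 13*(-78 - 4/(-151)) = 13*(-78 - 1/151*(-4)) = 13*(-78 + 4/151) = 13*(-11774/151) = -153062/151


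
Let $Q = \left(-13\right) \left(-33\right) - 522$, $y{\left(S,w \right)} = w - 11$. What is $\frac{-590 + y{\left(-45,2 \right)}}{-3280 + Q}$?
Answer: $\frac{599}{3373} \approx 0.17759$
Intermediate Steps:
$y{\left(S,w \right)} = -11 + w$
$Q = -93$ ($Q = 429 - 522 = -93$)
$\frac{-590 + y{\left(-45,2 \right)}}{-3280 + Q} = \frac{-590 + \left(-11 + 2\right)}{-3280 - 93} = \frac{-590 - 9}{-3373} = \left(-599\right) \left(- \frac{1}{3373}\right) = \frac{599}{3373}$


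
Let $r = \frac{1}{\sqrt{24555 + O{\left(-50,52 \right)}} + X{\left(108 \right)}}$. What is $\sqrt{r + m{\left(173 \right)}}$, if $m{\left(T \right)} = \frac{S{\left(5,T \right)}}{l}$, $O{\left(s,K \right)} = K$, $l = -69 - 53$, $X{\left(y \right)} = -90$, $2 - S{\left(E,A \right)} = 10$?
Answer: $\frac{\sqrt{-18239 + 244 \sqrt{24607}}}{61 \sqrt{-90 + \sqrt{24607}}} \approx 0.28378$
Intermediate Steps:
$S{\left(E,A \right)} = -8$ ($S{\left(E,A \right)} = 2 - 10 = -8$)
$l = -122$ ($l = -69 - 53 = -122$)
$m{\left(T \right)} = \frac{4}{61}$ ($m{\left(T \right)} = - \frac{8}{-122} = \left(-8\right) \left(- \frac{1}{122}\right) = \frac{4}{61}$)
$r = \frac{1}{-90 + \sqrt{24607}}$ ($r = \frac{1}{\sqrt{24555 + 52} - 90} = \frac{1}{\sqrt{24607} - 90} = \frac{1}{-90 + \sqrt{24607}} \approx 0.014955$)
$\sqrt{r + m{\left(173 \right)}} = \sqrt{\left(\frac{90}{16507} + \frac{\sqrt{24607}}{16507}\right) + \frac{4}{61}} = \sqrt{\frac{71518}{1006927} + \frac{\sqrt{24607}}{16507}}$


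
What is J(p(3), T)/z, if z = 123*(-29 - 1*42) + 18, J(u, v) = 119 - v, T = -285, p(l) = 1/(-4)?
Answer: -404/8715 ≈ -0.046357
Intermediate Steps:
p(l) = -¼
z = -8715 (z = 123*(-29 - 42) + 18 = 123*(-71) + 18 = -8733 + 18 = -8715)
J(p(3), T)/z = (119 - 1*(-285))/(-8715) = (119 + 285)*(-1/8715) = 404*(-1/8715) = -404/8715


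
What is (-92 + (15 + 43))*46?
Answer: -1564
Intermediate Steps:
(-92 + (15 + 43))*46 = (-92 + 58)*46 = -34*46 = -1564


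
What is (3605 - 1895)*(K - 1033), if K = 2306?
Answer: 2176830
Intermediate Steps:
(3605 - 1895)*(K - 1033) = (3605 - 1895)*(2306 - 1033) = 1710*1273 = 2176830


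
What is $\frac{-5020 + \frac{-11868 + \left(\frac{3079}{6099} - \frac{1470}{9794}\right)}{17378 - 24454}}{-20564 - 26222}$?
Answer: $\frac{530279895738827}{4943818091369004} \approx 0.10726$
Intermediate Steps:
$\frac{-5020 + \frac{-11868 + \left(\frac{3079}{6099} - \frac{1470}{9794}\right)}{17378 - 24454}}{-20564 - 26222} = \frac{-5020 + \frac{-11868 + \left(3079 \cdot \frac{1}{6099} - \frac{735}{4897}\right)}{-7076}}{-46786} = \left(-5020 + \left(-11868 + \left(\frac{3079}{6099} - \frac{735}{4897}\right)\right) \left(- \frac{1}{7076}\right)\right) \left(- \frac{1}{46786}\right) = \left(-5020 + \left(-11868 + \frac{10595098}{29866803}\right) \left(- \frac{1}{7076}\right)\right) \left(- \frac{1}{46786}\right) = \left(-5020 - - \frac{177224311453}{105668749014}\right) \left(- \frac{1}{46786}\right) = \left(-5020 + \frac{177224311453}{105668749014}\right) \left(- \frac{1}{46786}\right) = \left(- \frac{530279895738827}{105668749014}\right) \left(- \frac{1}{46786}\right) = \frac{530279895738827}{4943818091369004}$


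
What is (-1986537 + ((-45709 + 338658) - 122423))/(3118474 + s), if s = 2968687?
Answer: -1816011/6087161 ≈ -0.29833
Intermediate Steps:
(-1986537 + ((-45709 + 338658) - 122423))/(3118474 + s) = (-1986537 + ((-45709 + 338658) - 122423))/(3118474 + 2968687) = (-1986537 + (292949 - 122423))/6087161 = (-1986537 + 170526)*(1/6087161) = -1816011*1/6087161 = -1816011/6087161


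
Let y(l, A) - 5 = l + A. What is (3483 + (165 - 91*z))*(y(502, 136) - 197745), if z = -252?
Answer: -5238971160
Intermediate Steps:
y(l, A) = 5 + A + l (y(l, A) = 5 + (l + A) = 5 + (A + l) = 5 + A + l)
(3483 + (165 - 91*z))*(y(502, 136) - 197745) = (3483 + (165 - 91*(-252)))*((5 + 136 + 502) - 197745) = (3483 + (165 + 22932))*(643 - 197745) = (3483 + 23097)*(-197102) = 26580*(-197102) = -5238971160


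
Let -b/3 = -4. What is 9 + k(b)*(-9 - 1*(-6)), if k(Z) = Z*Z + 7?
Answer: -444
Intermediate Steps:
b = 12 (b = -3*(-4) = 12)
k(Z) = 7 + Z**2 (k(Z) = Z**2 + 7 = 7 + Z**2)
9 + k(b)*(-9 - 1*(-6)) = 9 + (7 + 12**2)*(-9 - 1*(-6)) = 9 + (7 + 144)*(-9 + 6) = 9 + 151*(-3) = 9 - 453 = -444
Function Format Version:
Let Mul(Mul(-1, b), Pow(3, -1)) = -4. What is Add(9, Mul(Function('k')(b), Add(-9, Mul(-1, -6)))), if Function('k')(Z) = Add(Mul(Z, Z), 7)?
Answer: -444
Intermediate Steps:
b = 12 (b = Mul(-3, -4) = 12)
Function('k')(Z) = Add(7, Pow(Z, 2)) (Function('k')(Z) = Add(Pow(Z, 2), 7) = Add(7, Pow(Z, 2)))
Add(9, Mul(Function('k')(b), Add(-9, Mul(-1, -6)))) = Add(9, Mul(Add(7, Pow(12, 2)), Add(-9, Mul(-1, -6)))) = Add(9, Mul(Add(7, 144), Add(-9, 6))) = Add(9, Mul(151, -3)) = Add(9, -453) = -444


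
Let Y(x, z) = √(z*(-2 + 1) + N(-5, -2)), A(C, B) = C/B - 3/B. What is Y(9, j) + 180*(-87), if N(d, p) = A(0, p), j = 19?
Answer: -15660 + I*√70/2 ≈ -15660.0 + 4.1833*I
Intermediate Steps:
A(C, B) = -3/B + C/B
N(d, p) = -3/p (N(d, p) = (-3 + 0)/p = -3/p)
Y(x, z) = √(3/2 - z) (Y(x, z) = √(z*(-2 + 1) - 3/(-2)) = √(z*(-1) - 3*(-½)) = √(-z + 3/2) = √(3/2 - z))
Y(9, j) + 180*(-87) = √(6 - 4*19)/2 + 180*(-87) = √(6 - 76)/2 - 15660 = √(-70)/2 - 15660 = (I*√70)/2 - 15660 = I*√70/2 - 15660 = -15660 + I*√70/2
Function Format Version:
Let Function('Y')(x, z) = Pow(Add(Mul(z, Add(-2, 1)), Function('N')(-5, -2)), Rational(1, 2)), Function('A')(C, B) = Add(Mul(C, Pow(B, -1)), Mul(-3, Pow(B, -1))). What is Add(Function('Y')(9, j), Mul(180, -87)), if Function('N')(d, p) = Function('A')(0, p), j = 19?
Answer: Add(-15660, Mul(Rational(1, 2), I, Pow(70, Rational(1, 2)))) ≈ Add(-15660., Mul(4.1833, I))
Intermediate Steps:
Function('A')(C, B) = Add(Mul(-3, Pow(B, -1)), Mul(C, Pow(B, -1)))
Function('N')(d, p) = Mul(-3, Pow(p, -1)) (Function('N')(d, p) = Mul(Pow(p, -1), Add(-3, 0)) = Mul(Pow(p, -1), -3) = Mul(-3, Pow(p, -1)))
Function('Y')(x, z) = Pow(Add(Rational(3, 2), Mul(-1, z)), Rational(1, 2)) (Function('Y')(x, z) = Pow(Add(Mul(z, Add(-2, 1)), Mul(-3, Pow(-2, -1))), Rational(1, 2)) = Pow(Add(Mul(z, -1), Mul(-3, Rational(-1, 2))), Rational(1, 2)) = Pow(Add(Mul(-1, z), Rational(3, 2)), Rational(1, 2)) = Pow(Add(Rational(3, 2), Mul(-1, z)), Rational(1, 2)))
Add(Function('Y')(9, j), Mul(180, -87)) = Add(Mul(Rational(1, 2), Pow(Add(6, Mul(-4, 19)), Rational(1, 2))), Mul(180, -87)) = Add(Mul(Rational(1, 2), Pow(Add(6, -76), Rational(1, 2))), -15660) = Add(Mul(Rational(1, 2), Pow(-70, Rational(1, 2))), -15660) = Add(Mul(Rational(1, 2), Mul(I, Pow(70, Rational(1, 2)))), -15660) = Add(Mul(Rational(1, 2), I, Pow(70, Rational(1, 2))), -15660) = Add(-15660, Mul(Rational(1, 2), I, Pow(70, Rational(1, 2))))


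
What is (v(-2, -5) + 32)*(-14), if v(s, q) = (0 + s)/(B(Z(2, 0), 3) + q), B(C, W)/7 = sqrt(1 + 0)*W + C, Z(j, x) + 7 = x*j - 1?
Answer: -4487/10 ≈ -448.70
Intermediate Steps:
Z(j, x) = -8 + j*x (Z(j, x) = -7 + (x*j - 1) = -7 + (j*x - 1) = -7 + (-1 + j*x) = -8 + j*x)
B(C, W) = 7*C + 7*W (B(C, W) = 7*(sqrt(1 + 0)*W + C) = 7*(sqrt(1)*W + C) = 7*(1*W + C) = 7*(W + C) = 7*(C + W) = 7*C + 7*W)
v(s, q) = s/(-35 + q) (v(s, q) = (0 + s)/((7*(-8 + 2*0) + 7*3) + q) = s/((7*(-8 + 0) + 21) + q) = s/((7*(-8) + 21) + q) = s/((-56 + 21) + q) = s/(-35 + q))
(v(-2, -5) + 32)*(-14) = (-2/(-35 - 5) + 32)*(-14) = (-2/(-40) + 32)*(-14) = (-2*(-1/40) + 32)*(-14) = (1/20 + 32)*(-14) = (641/20)*(-14) = -4487/10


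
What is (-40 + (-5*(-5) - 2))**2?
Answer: 289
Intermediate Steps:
(-40 + (-5*(-5) - 2))**2 = (-40 + (25 - 2))**2 = (-40 + 23)**2 = (-17)**2 = 289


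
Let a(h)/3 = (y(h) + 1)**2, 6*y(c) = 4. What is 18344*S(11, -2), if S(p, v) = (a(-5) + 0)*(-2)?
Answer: -917200/3 ≈ -3.0573e+5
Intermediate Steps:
y(c) = 2/3 (y(c) = (1/6)*4 = 2/3)
a(h) = 25/3 (a(h) = 3*(2/3 + 1)**2 = 3*(5/3)**2 = 3*(25/9) = 25/3)
S(p, v) = -50/3 (S(p, v) = (25/3 + 0)*(-2) = (25/3)*(-2) = -50/3)
18344*S(11, -2) = 18344*(-50/3) = -917200/3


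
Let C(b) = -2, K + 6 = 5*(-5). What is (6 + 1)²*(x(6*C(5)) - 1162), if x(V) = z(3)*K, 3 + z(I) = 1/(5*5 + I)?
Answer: -209741/4 ≈ -52435.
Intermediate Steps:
z(I) = -3 + 1/(25 + I) (z(I) = -3 + 1/(5*5 + I) = -3 + 1/(25 + I))
K = -31 (K = -6 + 5*(-5) = -6 - 25 = -31)
x(V) = 2573/28 (x(V) = ((-74 - 3*3)/(25 + 3))*(-31) = ((-74 - 9)/28)*(-31) = ((1/28)*(-83))*(-31) = -83/28*(-31) = 2573/28)
(6 + 1)²*(x(6*C(5)) - 1162) = (6 + 1)²*(2573/28 - 1162) = 7²*(-29963/28) = 49*(-29963/28) = -209741/4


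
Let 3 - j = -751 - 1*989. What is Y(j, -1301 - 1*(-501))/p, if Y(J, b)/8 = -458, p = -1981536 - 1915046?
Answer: 1832/1948291 ≈ 0.00094031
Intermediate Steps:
p = -3896582
j = 1743 (j = 3 - (-751 - 1*989) = 3 - (-751 - 989) = 3 - 1*(-1740) = 3 + 1740 = 1743)
Y(J, b) = -3664 (Y(J, b) = 8*(-458) = -3664)
Y(j, -1301 - 1*(-501))/p = -3664/(-3896582) = -3664*(-1/3896582) = 1832/1948291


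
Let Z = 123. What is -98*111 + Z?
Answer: -10755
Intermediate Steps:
-98*111 + Z = -98*111 + 123 = -10878 + 123 = -10755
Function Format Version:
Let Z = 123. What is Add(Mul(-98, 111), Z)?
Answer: -10755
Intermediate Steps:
Add(Mul(-98, 111), Z) = Add(Mul(-98, 111), 123) = Add(-10878, 123) = -10755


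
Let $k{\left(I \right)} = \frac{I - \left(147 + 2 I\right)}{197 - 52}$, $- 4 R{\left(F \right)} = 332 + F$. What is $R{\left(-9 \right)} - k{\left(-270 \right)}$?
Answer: $- \frac{47327}{580} \approx -81.598$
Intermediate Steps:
$R{\left(F \right)} = -83 - \frac{F}{4}$ ($R{\left(F \right)} = - \frac{332 + F}{4} = -83 - \frac{F}{4}$)
$k{\left(I \right)} = - \frac{147}{145} - \frac{I}{145}$ ($k{\left(I \right)} = \frac{I - \left(147 + 2 I\right)}{145} = \left(-147 - I\right) \frac{1}{145} = - \frac{147}{145} - \frac{I}{145}$)
$R{\left(-9 \right)} - k{\left(-270 \right)} = \left(-83 - - \frac{9}{4}\right) - \left(- \frac{147}{145} - - \frac{54}{29}\right) = \left(-83 + \frac{9}{4}\right) - \left(- \frac{147}{145} + \frac{54}{29}\right) = - \frac{323}{4} - \frac{123}{145} = - \frac{47327}{580}$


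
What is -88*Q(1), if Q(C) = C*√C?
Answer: -88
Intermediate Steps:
Q(C) = C^(3/2)
-88*Q(1) = -88*1^(3/2) = -88*1 = -88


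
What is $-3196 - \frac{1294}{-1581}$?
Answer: $- \frac{5051582}{1581} \approx -3195.2$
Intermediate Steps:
$-3196 - \frac{1294}{-1581} = -3196 - 1294 \left(- \frac{1}{1581}\right) = -3196 - - \frac{1294}{1581} = -3196 + \frac{1294}{1581} = - \frac{5051582}{1581}$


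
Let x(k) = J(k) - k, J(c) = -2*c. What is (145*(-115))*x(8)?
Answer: 400200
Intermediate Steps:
x(k) = -3*k (x(k) = -2*k - k = -3*k)
(145*(-115))*x(8) = (145*(-115))*(-3*8) = -16675*(-24) = 400200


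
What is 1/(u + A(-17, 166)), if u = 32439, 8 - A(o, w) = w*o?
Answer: 1/35269 ≈ 2.8354e-5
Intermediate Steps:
A(o, w) = 8 - o*w (A(o, w) = 8 - w*o = 8 - o*w)
1/(u + A(-17, 166)) = 1/(32439 + (8 - 1*(-17)*166)) = 1/(32439 + (8 + 2822)) = 1/(32439 + 2830) = 1/35269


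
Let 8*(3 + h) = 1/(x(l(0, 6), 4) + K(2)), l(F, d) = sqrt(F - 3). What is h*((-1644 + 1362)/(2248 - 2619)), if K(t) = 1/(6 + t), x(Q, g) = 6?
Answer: -41172/18179 ≈ -2.2648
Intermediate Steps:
l(F, d) = sqrt(-3 + F)
h = -146/49 (h = -3 + 1/(8*(6 + 1/(6 + 2))) = -3 + 1/(8*(6 + 1/8)) = -3 + 1/(8*(49/8)) = -3 + (1/8)*(8/49) = -3 + 1/49 = -146/49 ≈ -2.9796)
h*((-1644 + 1362)/(2248 - 2619)) = -146*(-1644 + 1362)/(49*(2248 - 2619)) = -(-41172)/(49*(-371)) = -(-41172)*(-1)/(49*371) = -146/49*282/371 = -41172/18179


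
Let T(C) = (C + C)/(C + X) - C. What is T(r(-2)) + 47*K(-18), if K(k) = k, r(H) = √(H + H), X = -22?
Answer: -51605/61 - 133*I/61 ≈ -845.98 - 2.1803*I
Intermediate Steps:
r(H) = √2*√H (r(H) = √(2*H) = √2*√H)
T(C) = -C + 2*C/(-22 + C) (T(C) = (C + C)/(C - 22) - C = (2*C)/(-22 + C) - C = 2*C/(-22 + C) - C = -C + 2*C/(-22 + C))
T(r(-2)) + 47*K(-18) = (√2*√(-2))*(24 - √2*√(-2))/(-22 + √2*√(-2)) + 47*(-18) = (√2*(I*√2))*(24 - √2*I*√2)/(-22 + √2*(I*√2)) - 846 = (2*I)*(24 - 2*I)/(-22 + 2*I) - 846 = (2*I)*((-22 - 2*I)/488)*(24 - 2*I) - 846 = I*(-22 - 2*I)*(24 - 2*I)/244 - 846 = -846 + I*(-22 - 2*I)*(24 - 2*I)/244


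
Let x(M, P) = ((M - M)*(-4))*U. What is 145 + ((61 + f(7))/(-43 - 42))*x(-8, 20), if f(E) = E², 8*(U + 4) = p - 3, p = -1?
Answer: 145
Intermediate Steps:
U = -9/2 (U = -4 + (-1 - 3)/8 = -4 + (⅛)*(-4) = -4 - ½ = -9/2 ≈ -4.5000)
x(M, P) = 0 (x(M, P) = ((M - M)*(-4))*(-9/2) = (0*(-4))*(-9/2) = 0*(-9/2) = 0)
145 + ((61 + f(7))/(-43 - 42))*x(-8, 20) = 145 + ((61 + 7²)/(-43 - 42))*0 = 145 + ((61 + 49)/(-85))*0 = 145 + (110*(-1/85))*0 = 145 - 22/17*0 = 145 + 0 = 145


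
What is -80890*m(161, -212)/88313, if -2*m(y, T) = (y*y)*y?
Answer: 168788350045/88313 ≈ 1.9113e+6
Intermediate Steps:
m(y, T) = -y**3/2 (m(y, T) = -y*y*y/2 = -y**2*y/2 = -y**3/2)
-80890*m(161, -212)/88313 = -80890/(88313/((-1/2*161**3))) = -80890/(88313/((-1/2*4173281))) = -80890/(88313/(-4173281/2)) = -80890/(88313*(-2/4173281)) = -80890/(-176626/4173281) = -80890*(-4173281/176626) = 168788350045/88313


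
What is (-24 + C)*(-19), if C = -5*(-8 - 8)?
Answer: -1064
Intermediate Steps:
C = 80 (C = -5*(-16) = 80)
(-24 + C)*(-19) = (-24 + 80)*(-19) = 56*(-19) = -1064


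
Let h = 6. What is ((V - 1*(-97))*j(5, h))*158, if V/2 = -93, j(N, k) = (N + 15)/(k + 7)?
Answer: -281240/13 ≈ -21634.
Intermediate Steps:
j(N, k) = (15 + N)/(7 + k)
V = -186 (V = 2*(-93) = -186)
((V - 1*(-97))*j(5, h))*158 = ((-186 - 1*(-97))*((15 + 5)/(7 + 6)))*158 = ((-186 + 97)*(20/13))*158 = -89*20/13*158 = -1780/13*158 = -281240/13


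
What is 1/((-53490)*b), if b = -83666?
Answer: 1/4475294340 ≈ 2.2345e-10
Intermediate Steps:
1/((-53490)*b) = 1/(-53490*(-83666)) = -1/53490*(-1/83666) = 1/4475294340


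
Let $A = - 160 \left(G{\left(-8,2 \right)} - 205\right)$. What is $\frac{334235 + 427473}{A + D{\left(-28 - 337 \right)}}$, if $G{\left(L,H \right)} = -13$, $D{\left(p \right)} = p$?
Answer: $\frac{761708}{34515} \approx 22.069$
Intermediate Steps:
$A = 34880$ ($A = - 160 \left(-13 - 205\right) = \left(-160\right) \left(-218\right) = 34880$)
$\frac{334235 + 427473}{A + D{\left(-28 - 337 \right)}} = \frac{334235 + 427473}{34880 - 365} = \frac{761708}{34880 - 365} = \frac{761708}{34515}$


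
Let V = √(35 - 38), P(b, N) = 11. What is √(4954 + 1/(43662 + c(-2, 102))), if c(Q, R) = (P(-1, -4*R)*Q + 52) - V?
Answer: √((216450169 - 4954*I*√3)/(43692 - I*√3)) ≈ 70.385 + 0.e-11*I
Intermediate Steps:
V = I*√3 (V = √(-3) = I*√3 ≈ 1.732*I)
c(Q, R) = 52 + 11*Q - I*√3 (c(Q, R) = (11*Q + 52) - I*√3 = (52 + 11*Q) - I*√3 = 52 + 11*Q - I*√3)
√(4954 + 1/(43662 + c(-2, 102))) = √(4954 + 1/(43662 + (52 + 11*(-2) - I*√3))) = √(4954 + 1/(43662 + (52 - 22 - I*√3))) = √(4954 + 1/(43662 + (30 - I*√3))) = √(4954 + 1/(43692 - I*√3))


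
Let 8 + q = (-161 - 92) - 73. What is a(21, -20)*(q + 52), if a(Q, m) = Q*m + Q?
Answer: 112518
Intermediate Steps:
a(Q, m) = Q + Q*m
q = -334 (q = -8 + ((-161 - 92) - 73) = -8 + (-253 - 73) = -8 - 326 = -334)
a(21, -20)*(q + 52) = (21*(1 - 20))*(-334 + 52) = (21*(-19))*(-282) = -399*(-282) = 112518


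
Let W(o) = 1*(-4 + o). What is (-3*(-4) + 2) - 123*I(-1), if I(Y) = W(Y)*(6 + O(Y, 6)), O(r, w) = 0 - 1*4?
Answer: 1244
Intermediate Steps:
O(r, w) = -4 (O(r, w) = 0 - 4 = -4)
W(o) = -4 + o
I(Y) = -8 + 2*Y (I(Y) = (-4 + Y)*(6 - 4) = (-4 + Y)*2 = -8 + 2*Y)
(-3*(-4) + 2) - 123*I(-1) = (-3*(-4) + 2) - 123*(-8 + 2*(-1)) = (12 + 2) - 123*(-8 - 2) = 14 - 123*(-10) = 14 + 1230 = 1244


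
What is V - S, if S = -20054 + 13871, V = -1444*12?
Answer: -11145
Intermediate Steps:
V = -17328
S = -6183
V - S = -17328 - 1*(-6183) = -17328 + 6183 = -11145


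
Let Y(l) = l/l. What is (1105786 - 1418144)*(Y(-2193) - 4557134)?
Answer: 1423456949614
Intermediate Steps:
Y(l) = 1
(1105786 - 1418144)*(Y(-2193) - 4557134) = (1105786 - 1418144)*(1 - 4557134) = -312358*(-4557133) = 1423456949614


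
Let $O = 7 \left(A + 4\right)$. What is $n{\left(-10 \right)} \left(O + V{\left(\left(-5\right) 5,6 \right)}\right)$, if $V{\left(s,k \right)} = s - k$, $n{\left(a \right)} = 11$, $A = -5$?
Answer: $-418$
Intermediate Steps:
$O = -7$ ($O = 7 \left(-5 + 4\right) = 7 \left(-1\right) = -7$)
$n{\left(-10 \right)} \left(O + V{\left(\left(-5\right) 5,6 \right)}\right) = 11 \left(-7 - 31\right) = 11 \left(-38\right) = -418$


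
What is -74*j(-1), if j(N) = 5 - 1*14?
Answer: 666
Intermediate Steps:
j(N) = -9 (j(N) = 5 - 14 = -9)
-74*j(-1) = -74*(-9) = 666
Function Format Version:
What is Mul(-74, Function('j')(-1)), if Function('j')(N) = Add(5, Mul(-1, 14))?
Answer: 666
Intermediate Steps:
Function('j')(N) = -9 (Function('j')(N) = Add(5, -14) = -9)
Mul(-74, Function('j')(-1)) = Mul(-74, -9) = 666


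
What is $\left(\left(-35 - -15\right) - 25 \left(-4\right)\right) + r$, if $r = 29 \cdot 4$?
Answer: $196$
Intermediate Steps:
$r = 116$
$\left(\left(-35 - -15\right) - 25 \left(-4\right)\right) + r = \left(\left(-35 - -15\right) - 25 \left(-4\right)\right) + 116 = \left(\left(-35 + 15\right) - -100\right) + 116 = \left(-20 + 100\right) + 116 = 80 + 116 = 196$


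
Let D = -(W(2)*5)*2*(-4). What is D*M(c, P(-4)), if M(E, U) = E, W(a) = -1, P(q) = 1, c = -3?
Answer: 120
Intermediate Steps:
D = -40 (D = --1*5*2*(-4) = -(-5*2)*(-4) = -(-10)*(-4) = -1*40 = -40)
D*M(c, P(-4)) = -40*(-3) = 120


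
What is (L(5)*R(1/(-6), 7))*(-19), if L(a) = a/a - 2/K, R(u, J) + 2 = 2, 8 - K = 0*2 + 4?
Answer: 0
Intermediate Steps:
K = 4 (K = 8 - (0*2 + 4) = 8 - (0 + 4) = 8 - 1*4 = 8 - 4 = 4)
R(u, J) = 0 (R(u, J) = -2 + 2 = 0)
L(a) = ½ (L(a) = a/a - 2/4 = 1 - 2*¼ = 1 - ½ = ½)
(L(5)*R(1/(-6), 7))*(-19) = ((½)*0)*(-19) = 0*(-19) = 0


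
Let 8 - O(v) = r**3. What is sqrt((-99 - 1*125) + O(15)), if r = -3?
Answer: 3*I*sqrt(21) ≈ 13.748*I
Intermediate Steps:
O(v) = 35 (O(v) = 8 - 1*(-3)**3 = 8 - 1*(-27) = 8 + 27 = 35)
sqrt((-99 - 1*125) + O(15)) = sqrt((-99 - 1*125) + 35) = sqrt((-99 - 125) + 35) = sqrt(-224 + 35) = sqrt(-189) = 3*I*sqrt(21)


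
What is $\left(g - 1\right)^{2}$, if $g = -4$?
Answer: $25$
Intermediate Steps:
$\left(g - 1\right)^{2} = \left(-4 - 1\right)^{2} = \left(-5\right)^{2} = 25$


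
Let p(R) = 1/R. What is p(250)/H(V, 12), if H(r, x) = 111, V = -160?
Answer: 1/27750 ≈ 3.6036e-5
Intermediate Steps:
p(250)/H(V, 12) = 1/(250*111) = (1/250)*(1/111) = 1/27750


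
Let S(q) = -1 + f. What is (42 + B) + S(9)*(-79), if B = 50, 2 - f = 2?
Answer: 171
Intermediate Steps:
f = 0 (f = 2 - 1*2 = 2 - 2 = 0)
S(q) = -1 (S(q) = -1 + 0 = -1)
(42 + B) + S(9)*(-79) = (42 + 50) - 1*(-79) = 92 + 79 = 171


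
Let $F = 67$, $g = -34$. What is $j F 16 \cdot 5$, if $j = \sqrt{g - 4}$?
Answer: $5360 i \sqrt{38} \approx 33041.0 i$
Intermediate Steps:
$j = i \sqrt{38}$ ($j = \sqrt{-34 - 4} = \sqrt{-38} = i \sqrt{38} \approx 6.1644 i$)
$j F 16 \cdot 5 = i \sqrt{38} \cdot 67 \cdot 16 \cdot 5 = 67 i \sqrt{38} \cdot 80 = 5360 i \sqrt{38}$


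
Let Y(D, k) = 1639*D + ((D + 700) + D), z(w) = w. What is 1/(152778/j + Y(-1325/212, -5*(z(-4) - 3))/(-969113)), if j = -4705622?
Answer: -9120558906572/206182091353 ≈ -44.235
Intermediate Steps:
Y(D, k) = 700 + 1641*D (Y(D, k) = 1639*D + ((700 + D) + D) = 1639*D + (700 + 2*D) = 700 + 1641*D)
1/(152778/j + Y(-1325/212, -5*(z(-4) - 3))/(-969113)) = 1/(152778/(-4705622) + (700 + 1641*(-1325/212))/(-969113)) = 1/(152778*(-1/4705622) + (700 + 1641*(-1325*1/212))*(-1/969113)) = 1/(-76389/2352811 + (700 + 1641*(-25/4))*(-1/969113)) = 1/(-76389/2352811 + (700 - 41025/4)*(-1/969113)) = 1/(-76389/2352811 - 38225/4*(-1/969113)) = 1/(-76389/2352811 + 38225/3876452) = 1/(-206182091353/9120558906572) = -9120558906572/206182091353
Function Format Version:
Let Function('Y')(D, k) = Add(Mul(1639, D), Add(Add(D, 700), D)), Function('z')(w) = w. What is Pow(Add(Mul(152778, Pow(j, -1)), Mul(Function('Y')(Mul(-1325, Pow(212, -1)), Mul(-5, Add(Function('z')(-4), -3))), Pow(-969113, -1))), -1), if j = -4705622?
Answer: Rational(-9120558906572, 206182091353) ≈ -44.235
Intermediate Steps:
Function('Y')(D, k) = Add(700, Mul(1641, D)) (Function('Y')(D, k) = Add(Mul(1639, D), Add(Add(700, D), D)) = Add(Mul(1639, D), Add(700, Mul(2, D))) = Add(700, Mul(1641, D)))
Pow(Add(Mul(152778, Pow(j, -1)), Mul(Function('Y')(Mul(-1325, Pow(212, -1)), Mul(-5, Add(Function('z')(-4), -3))), Pow(-969113, -1))), -1) = Pow(Add(Mul(152778, Pow(-4705622, -1)), Mul(Add(700, Mul(1641, Mul(-1325, Pow(212, -1)))), Pow(-969113, -1))), -1) = Pow(Add(Mul(152778, Rational(-1, 4705622)), Mul(Add(700, Mul(1641, Mul(-1325, Rational(1, 212)))), Rational(-1, 969113))), -1) = Pow(Add(Rational(-76389, 2352811), Mul(Add(700, Mul(1641, Rational(-25, 4))), Rational(-1, 969113))), -1) = Pow(Add(Rational(-76389, 2352811), Mul(Add(700, Rational(-41025, 4)), Rational(-1, 969113))), -1) = Pow(Add(Rational(-76389, 2352811), Mul(Rational(-38225, 4), Rational(-1, 969113))), -1) = Pow(Add(Rational(-76389, 2352811), Rational(38225, 3876452)), -1) = Pow(Rational(-206182091353, 9120558906572), -1) = Rational(-9120558906572, 206182091353)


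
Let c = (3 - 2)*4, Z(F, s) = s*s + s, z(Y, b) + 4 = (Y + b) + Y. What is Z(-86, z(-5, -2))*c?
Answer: 960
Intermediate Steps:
z(Y, b) = -4 + b + 2*Y (z(Y, b) = -4 + ((Y + b) + Y) = -4 + (b + 2*Y) = -4 + b + 2*Y)
Z(F, s) = s + s² (Z(F, s) = s² + s = s + s²)
c = 4 (c = 1*4 = 4)
Z(-86, z(-5, -2))*c = ((-4 - 2 + 2*(-5))*(1 + (-4 - 2 + 2*(-5))))*4 = ((-4 - 2 - 10)*(1 + (-4 - 2 - 10)))*4 = -16*(1 - 16)*4 = -16*(-15)*4 = 240*4 = 960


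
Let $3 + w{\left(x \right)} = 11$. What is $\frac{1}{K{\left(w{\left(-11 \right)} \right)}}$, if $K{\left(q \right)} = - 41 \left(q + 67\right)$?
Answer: $- \frac{1}{3075} \approx -0.0003252$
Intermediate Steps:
$w{\left(x \right)} = 8$ ($w{\left(x \right)} = -3 + 11 = 8$)
$K{\left(q \right)} = -2747 - 41 q$ ($K{\left(q \right)} = - 41 \left(67 + q\right) = -2747 - 41 q$)
$\frac{1}{K{\left(w{\left(-11 \right)} \right)}} = \frac{1}{-2747 - 328} = \frac{1}{-3075} = - \frac{1}{3075}$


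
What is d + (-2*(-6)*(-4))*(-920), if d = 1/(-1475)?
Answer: 65135999/1475 ≈ 44160.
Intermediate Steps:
d = -1/1475 ≈ -0.00067797
d + (-2*(-6)*(-4))*(-920) = -1/1475 + (-2*(-6)*(-4))*(-920) = -1/1475 + (12*(-4))*(-920) = -1/1475 - 48*(-920) = -1/1475 + 44160 = 65135999/1475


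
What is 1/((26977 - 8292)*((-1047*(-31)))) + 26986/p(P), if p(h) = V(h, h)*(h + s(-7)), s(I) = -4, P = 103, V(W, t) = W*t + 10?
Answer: 147440584141/5743773615195 ≈ 0.025670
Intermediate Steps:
V(W, t) = 10 + W*t
p(h) = (-4 + h)*(10 + h**2) (p(h) = (10 + h*h)*(h - 4) = (10 + h**2)*(-4 + h) = (-4 + h)*(10 + h**2))
1/((26977 - 8292)*((-1047*(-31)))) + 26986/p(P) = 1/((26977 - 8292)*((-1047*(-31)))) + 26986/(((-4 + 103)*(10 + 103**2))) = 1/(18685*32457) + 26986/((99*(10 + 10609))) = (1/18685)*(1/32457) + 26986/((99*10619)) = 1/606459045 + 26986/1051281 = 147440584141/5743773615195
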